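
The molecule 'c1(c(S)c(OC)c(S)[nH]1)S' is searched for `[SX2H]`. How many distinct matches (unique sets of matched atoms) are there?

[SX2H] is the SMARTS for a thiol: an aliphatic sulfur with two connections, one being H.
The molecule carries 3 separate instances of a thiol (-SH) meeting every constraint; each maps to a distinct set of atoms, giving 3 matches.

3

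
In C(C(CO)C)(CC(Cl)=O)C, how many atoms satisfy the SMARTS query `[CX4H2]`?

2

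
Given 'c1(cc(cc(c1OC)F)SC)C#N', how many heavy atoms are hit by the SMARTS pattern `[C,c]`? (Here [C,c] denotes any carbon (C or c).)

Check the 13 heavy atoms by environment: 6× c (aromatic) → match; 1× O → no; 3× C → match; 1× F → no; 1× S → no; 1× N → no.
Summing the matching environments: 6 + 3 = 9 matching atoms.

9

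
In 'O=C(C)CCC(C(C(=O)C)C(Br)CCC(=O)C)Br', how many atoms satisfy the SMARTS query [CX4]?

Check the 18 heavy atoms by environment: 10× C (X4) → match; 3× C (X3) → no; 3× O (X1) → no; 2× Br (X1) → no.
That gives 10 matching atoms.

10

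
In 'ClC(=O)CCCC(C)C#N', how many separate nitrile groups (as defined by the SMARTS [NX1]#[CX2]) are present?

[NX1]#[CX2] is the SMARTS for a nitrile: a nitrogen triple-bonded to a two-connected carbon.
Exactly one fragment in the molecule meets all constraints, giving 1 match.

1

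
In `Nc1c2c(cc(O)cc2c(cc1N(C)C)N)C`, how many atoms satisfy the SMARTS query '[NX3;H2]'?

2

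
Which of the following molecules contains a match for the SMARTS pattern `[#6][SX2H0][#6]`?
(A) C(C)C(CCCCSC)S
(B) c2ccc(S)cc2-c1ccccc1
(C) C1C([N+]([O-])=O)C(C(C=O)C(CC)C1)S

A

[#6][SX2H0][#6] describes an aliphatic sulfur bridging two carbons with no H on the sulfur (a thioether).
(A) contains a methylthio ether (-SCH3), which satisfies every atom and bond constraint.
(B) has a thiol (-SH) but the sulfur has H1, not H0 bridging two carbons.
(C) has a thiol (-SH) but the sulfur has H1, not H0 bridging two carbons.
So the answer is (A).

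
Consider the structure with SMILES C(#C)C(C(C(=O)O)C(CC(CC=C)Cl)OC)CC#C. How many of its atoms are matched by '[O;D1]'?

2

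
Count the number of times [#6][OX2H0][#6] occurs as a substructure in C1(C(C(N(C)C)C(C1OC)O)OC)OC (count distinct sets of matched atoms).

3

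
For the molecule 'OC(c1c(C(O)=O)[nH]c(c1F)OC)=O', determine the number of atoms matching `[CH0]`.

2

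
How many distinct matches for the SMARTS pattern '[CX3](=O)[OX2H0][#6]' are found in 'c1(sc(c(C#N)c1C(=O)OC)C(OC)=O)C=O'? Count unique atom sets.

2

[CX3](=O)[OX2H0][#6] is the SMARTS for an ester: a carbonyl carbon bonded to an oxygen that is itself bonded to carbon (no H on that O).
The molecule carries 2 separate instances of a methyl-ester group (-C(=O)OCH3) meeting every constraint; each maps to a distinct set of atoms, giving 2 matches.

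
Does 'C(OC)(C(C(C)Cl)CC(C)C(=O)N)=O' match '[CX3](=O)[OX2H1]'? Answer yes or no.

The pattern [CX3](=O)[OX2H1] describes an sp2 carbon double-bonded to O and single-bonded to an -OH oxygen — a carboxylic acid.
The closest candidate here is a methyl-ester group (-C(=O)OCH3), but the singly-bonded O has no H (OX2H0, not OX2H1). No other fragment satisfies the full query, so there is no match.

No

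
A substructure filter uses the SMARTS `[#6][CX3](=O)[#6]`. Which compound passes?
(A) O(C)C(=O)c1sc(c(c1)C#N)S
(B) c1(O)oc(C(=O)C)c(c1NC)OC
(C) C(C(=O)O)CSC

B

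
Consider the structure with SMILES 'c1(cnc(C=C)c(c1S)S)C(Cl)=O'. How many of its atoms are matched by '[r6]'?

The query [r6] means: r6 matches atoms in a six-membered ring.
Check the 13 heavy atoms by environment: 1× n (aromatic, in 6-ring) → match; 5× c (aromatic, in 6-ring) → match; 3× C (acyclic) → no; 1× O (acyclic) → no; 1× Cl (acyclic) → no; 2× S (acyclic) → no.
Summing the matching environments: 1 + 5 = 6 matching atoms.

6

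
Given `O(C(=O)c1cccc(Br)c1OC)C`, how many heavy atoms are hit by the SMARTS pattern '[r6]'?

6

The query [r6] means: r6 matches atoms in a six-membered ring.
Check the 13 heavy atoms by environment: 6× c (aromatic, in 6-ring) → match; 1× Br (acyclic) → no; 3× O (acyclic) → no; 3× C (acyclic) → no.
That gives 6 matching atoms.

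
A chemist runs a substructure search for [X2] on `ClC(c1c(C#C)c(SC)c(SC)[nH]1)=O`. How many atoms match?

The query [X2] means: any atom with exactly two total connections (bonds + H).
Check the 14 heavy atoms by environment: 1× n (aromatic, X3) → no; 4× c (aromatic, X3) → no; 2× S (X2) → match; 2× C (X4) → no; 2× C (X2) → match; 1× C (X3) → no; 1× O (X1) → no; 1× Cl (X1) → no.
Summing the matching environments: 2 + 2 = 4 matching atoms.

4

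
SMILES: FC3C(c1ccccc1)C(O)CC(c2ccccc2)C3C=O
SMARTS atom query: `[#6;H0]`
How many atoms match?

Check the 22 heavy atoms by environment: 6× C (H1) → no; 1× C (H2) → no; 2× c (aromatic, H0) → match; 10× c (aromatic, H1) → no; 1× O (H0) → no; 1× O (H1) → no; 1× F (H0) → no.
That gives 2 matching atoms.

2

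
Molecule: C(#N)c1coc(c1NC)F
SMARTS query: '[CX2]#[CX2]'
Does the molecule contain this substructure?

The pattern [CX2]#[CX2] describes a carbon-carbon triple bond — an alkyne.
The closest candidate here is a nitrile (-C#N), but the triple bond is C#N, not C#C. No other fragment satisfies the full query, so there is no match.

No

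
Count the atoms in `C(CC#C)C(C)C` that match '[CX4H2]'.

Check the 7 heavy atoms by environment: 2× C (H2, X4) → match; 1× C (H1, X4) → no; 2× C (H3, X4) → no; 1× C (H0, X2) → no; 1× C (H1, X2) → no.
That gives 2 matching atoms.

2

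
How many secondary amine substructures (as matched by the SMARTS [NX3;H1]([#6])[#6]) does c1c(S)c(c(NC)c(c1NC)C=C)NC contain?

[NX3;H1]([#6])[#6] is the SMARTS for a secondary amine: a trivalent nitrogen with one H, bonded to two carbons.
The molecule carries 3 separate instances of an N-methylamino group (-NHCH3) meeting every constraint; each maps to a distinct set of atoms, giving 3 matches.

3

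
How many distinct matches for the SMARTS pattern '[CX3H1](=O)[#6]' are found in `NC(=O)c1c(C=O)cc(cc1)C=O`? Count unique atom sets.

2

[CX3H1](=O)[#6] is the SMARTS for an aldehyde: an sp2 carbon with one H, double-bonded to O and single-bonded to carbon.
The molecule carries 2 separate instances of an aldehyde (-CHO) meeting every constraint; each maps to a distinct set of atoms, giving 2 matches.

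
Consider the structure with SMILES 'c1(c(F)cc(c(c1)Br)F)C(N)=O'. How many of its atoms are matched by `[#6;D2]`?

The query [#6;D2] means: any carbon bonded to exactly two heavy atoms.
Check the 12 heavy atoms by environment: 4× c (aromatic, D3) → no; 2× c (aromatic, D2) → match; 1× C (D3) → no; 1× O (D1) → no; 1× N (D1) → no; 1× Br (D1) → no; 2× F (D1) → no.
That gives 2 matching atoms.

2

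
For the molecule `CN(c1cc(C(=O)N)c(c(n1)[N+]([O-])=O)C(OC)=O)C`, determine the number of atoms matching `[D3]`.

8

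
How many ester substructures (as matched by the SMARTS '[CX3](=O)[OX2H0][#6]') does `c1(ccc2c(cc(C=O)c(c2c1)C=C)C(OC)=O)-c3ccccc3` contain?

[CX3](=O)[OX2H0][#6] is the SMARTS for an ester: a carbonyl carbon bonded to an oxygen that is itself bonded to carbon (no H on that O).
Exactly one fragment in the molecule meets all constraints, giving 1 match.

1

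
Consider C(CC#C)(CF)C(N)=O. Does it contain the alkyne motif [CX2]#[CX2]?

The pattern [CX2]#[CX2] describes a carbon-carbon triple bond — an alkyne.
The molecule carries an ethynyl group (-C#CH), whose atoms satisfy every constraint of the query, so the pattern matches.

Yes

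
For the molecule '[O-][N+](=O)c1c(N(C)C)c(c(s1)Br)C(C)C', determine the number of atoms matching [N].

2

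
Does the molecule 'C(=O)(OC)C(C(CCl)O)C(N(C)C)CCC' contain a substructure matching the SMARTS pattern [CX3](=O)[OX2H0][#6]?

Yes

The pattern [CX3](=O)[OX2H0][#6] describes a carbonyl carbon bonded to an oxygen that is itself bonded to carbon (no H on that O) — an ester.
The molecule carries a methyl-ester group (-C(=O)OCH3), whose atoms satisfy every constraint of the query, so the pattern matches.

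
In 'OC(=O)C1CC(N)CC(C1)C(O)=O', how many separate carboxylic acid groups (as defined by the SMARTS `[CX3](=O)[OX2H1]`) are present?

2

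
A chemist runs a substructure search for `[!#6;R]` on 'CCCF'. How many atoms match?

0

Check the 4 heavy atoms by environment: 3× C (acyclic) → no; 1× F (acyclic) → no.
No environment satisfies the query, so 0 matching atoms.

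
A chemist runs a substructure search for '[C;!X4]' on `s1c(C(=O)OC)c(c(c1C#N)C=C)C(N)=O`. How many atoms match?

5

Check the 16 heavy atoms by environment: 1× s (aromatic, X2) → no; 4× c (aromatic, X3) → no; 4× C (X3) → match; 2× O (X1) → no; 1× O (X2) → no; 1× C (X4) → no; 1× C (X2) → match; 1× N (X1) → no; 1× N (X3) → no.
Summing the matching environments: 4 + 1 = 5 matching atoms.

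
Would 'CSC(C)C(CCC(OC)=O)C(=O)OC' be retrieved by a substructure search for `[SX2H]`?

No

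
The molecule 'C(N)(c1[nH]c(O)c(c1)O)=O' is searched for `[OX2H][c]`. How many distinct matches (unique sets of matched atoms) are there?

2

[OX2H][c] is the SMARTS for a phenol: a hydroxyl oxygen attached to an aromatic carbon.
The molecule carries 2 separate instances of a hydroxyl group (-OH) meeting every constraint; each maps to a distinct set of atoms, giving 2 matches.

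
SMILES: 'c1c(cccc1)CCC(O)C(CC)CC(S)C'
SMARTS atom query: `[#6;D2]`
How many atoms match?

9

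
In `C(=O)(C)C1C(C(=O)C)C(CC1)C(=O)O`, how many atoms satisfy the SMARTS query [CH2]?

2

The query [CH2] means: aliphatic carbon with exactly two hydrogens.
Check the 14 heavy atoms by environment: 3× C (H1) → no; 2× C (H2) → match; 3× C (H0) → no; 3× O (H0) → no; 2× C (H3) → no; 1× O (H1) → no.
That gives 2 matching atoms.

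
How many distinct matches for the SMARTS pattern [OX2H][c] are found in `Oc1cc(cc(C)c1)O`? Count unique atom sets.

2

[OX2H][c] is the SMARTS for a phenol: a hydroxyl oxygen attached to an aromatic carbon.
The molecule carries 2 separate instances of a hydroxyl group (-OH) meeting every constraint; each maps to a distinct set of atoms, giving 2 matches.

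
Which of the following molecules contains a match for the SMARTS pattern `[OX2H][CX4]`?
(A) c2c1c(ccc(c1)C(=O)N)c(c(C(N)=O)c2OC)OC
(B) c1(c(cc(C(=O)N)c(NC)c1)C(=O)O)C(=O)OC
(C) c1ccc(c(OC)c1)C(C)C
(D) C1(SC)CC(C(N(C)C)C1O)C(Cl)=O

[OX2H][CX4] describes a hydroxyl oxygen bound to an sp3 (X4) carbon (an aliphatic alcohol).
(A) has a methoxy ether (-OCH3) but the oxygen has H0 (ether), not H1.
(B) has a carboxylic acid group (-C(=O)OH) but the -OH is on a CX3 carbonyl carbon, not a CX4 carbon.
(C) has a methoxy ether (-OCH3) but the oxygen has H0 (ether), not H1.
(D) contains a hydroxyl group (-OH), which satisfies every atom and bond constraint.
So the answer is (D).

D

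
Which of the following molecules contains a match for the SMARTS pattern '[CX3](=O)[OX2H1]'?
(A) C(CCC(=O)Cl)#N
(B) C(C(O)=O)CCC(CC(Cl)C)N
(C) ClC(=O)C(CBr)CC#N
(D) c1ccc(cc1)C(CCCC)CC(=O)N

B

[CX3](=O)[OX2H1] describes an sp2 carbon double-bonded to O and single-bonded to an -OH oxygen (a carboxylic acid).
(A) has an acyl chloride (-C(=O)Cl) but the carbonyl is bonded to Cl, not to an -OH oxygen.
(B) contains a carboxylic acid group (-C(=O)OH), which satisfies every atom and bond constraint.
(C) has an acyl chloride (-C(=O)Cl) but the carbonyl is bonded to Cl, not to an -OH oxygen.
(D) has a primary amide (-C(=O)NH2) but the carbonyl is bonded to N, not to an -OH oxygen.
So the answer is (B).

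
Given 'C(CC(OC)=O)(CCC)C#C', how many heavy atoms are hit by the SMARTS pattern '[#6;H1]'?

Check the 11 heavy atoms by environment: 3× C (H2) → no; 2× C (H1) → match; 2× C (H3) → no; 2× C (H0) → no; 2× O (H0) → no.
That gives 2 matching atoms.

2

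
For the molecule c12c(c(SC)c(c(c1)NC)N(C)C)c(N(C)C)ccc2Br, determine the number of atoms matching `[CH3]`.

Check the 21 heavy atoms by environment: 7× c (aromatic, H0) → no; 3× c (aromatic, H1) → no; 1× N (H1) → no; 6× C (H3) → match; 1× Br (H0) → no; 2× N (H0) → no; 1× S (H0) → no.
That gives 6 matching atoms.

6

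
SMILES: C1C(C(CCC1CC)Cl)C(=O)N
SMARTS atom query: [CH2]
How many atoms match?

4

The query [CH2] means: aliphatic carbon with exactly two hydrogens.
Check the 12 heavy atoms by environment: 4× C (H2) → match; 3× C (H1) → no; 1× C (H3) → no; 1× C (H0) → no; 1× O (H0) → no; 1× N (H2) → no; 1× Cl (H0) → no.
That gives 4 matching atoms.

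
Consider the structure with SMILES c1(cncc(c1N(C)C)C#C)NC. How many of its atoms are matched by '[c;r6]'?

5

The query [c;r6] means: aromatic carbon that belongs to a six-membered ring.
Check the 13 heavy atoms by environment: 1× n (aromatic, in 6-ring) → no; 5× c (aromatic, in 6-ring) → match; 2× N (acyclic) → no; 5× C (acyclic) → no.
That gives 5 matching atoms.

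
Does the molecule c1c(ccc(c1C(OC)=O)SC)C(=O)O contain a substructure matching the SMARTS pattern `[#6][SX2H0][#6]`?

Yes

The pattern [#6][SX2H0][#6] describes an aliphatic sulfur bridging two carbons with no H on the sulfur — a thioether.
The molecule carries a methylthio ether (-SCH3), whose atoms satisfy every constraint of the query, so the pattern matches.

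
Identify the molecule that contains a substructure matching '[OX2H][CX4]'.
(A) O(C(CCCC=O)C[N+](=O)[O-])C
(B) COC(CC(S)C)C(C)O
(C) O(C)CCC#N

[OX2H][CX4] describes a hydroxyl oxygen bound to an sp3 (X4) carbon (an aliphatic alcohol).
(A) has a methoxy ether (-OCH3) but the oxygen has H0 (ether), not H1.
(B) contains a hydroxyl group (-OH), which satisfies every atom and bond constraint.
(C) has a methoxy ether (-OCH3) but the oxygen has H0 (ether), not H1.
So the answer is (B).

B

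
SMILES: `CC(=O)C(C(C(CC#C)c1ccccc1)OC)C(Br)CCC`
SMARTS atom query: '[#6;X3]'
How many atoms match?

7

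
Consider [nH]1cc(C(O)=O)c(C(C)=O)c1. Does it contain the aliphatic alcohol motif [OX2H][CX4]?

No

The pattern [OX2H][CX4] describes a hydroxyl oxygen bound to an sp3 (X4) carbon — an aliphatic alcohol.
The closest candidate here is a carboxylic acid group (-C(=O)OH), but the -OH is on a CX3 carbonyl carbon, not a CX4 carbon. No other fragment satisfies the full query, so there is no match.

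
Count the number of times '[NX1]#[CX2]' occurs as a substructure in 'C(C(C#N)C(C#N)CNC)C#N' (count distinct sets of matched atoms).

[NX1]#[CX2] is the SMARTS for a nitrile: a nitrogen triple-bonded to a two-connected carbon.
The molecule carries 3 separate instances of a nitrile (-C#N) meeting every constraint; each maps to a distinct set of atoms, giving 3 matches.

3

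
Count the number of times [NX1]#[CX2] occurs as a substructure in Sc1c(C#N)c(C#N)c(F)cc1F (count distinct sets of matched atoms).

2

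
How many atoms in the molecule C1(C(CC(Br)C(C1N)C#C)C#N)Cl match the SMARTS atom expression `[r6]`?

The query [r6] means: r6 matches atoms in a six-membered ring.
Check the 13 heavy atoms by environment: 6× C (in 6-ring) → match; 3× C (acyclic) → no; 2× N (acyclic) → no; 1× Br (acyclic) → no; 1× Cl (acyclic) → no.
That gives 6 matching atoms.

6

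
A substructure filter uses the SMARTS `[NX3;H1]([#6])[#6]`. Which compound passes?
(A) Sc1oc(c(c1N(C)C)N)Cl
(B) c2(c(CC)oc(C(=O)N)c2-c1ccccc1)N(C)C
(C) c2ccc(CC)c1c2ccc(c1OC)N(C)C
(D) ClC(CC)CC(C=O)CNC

[NX3;H1]([#6])[#6] describes a trivalent nitrogen with one H, bonded to two carbons (a secondary amine).
(A) has a dimethylamino group (-N(CH3)2) but the nitrogen has H0, not H1.
(B) has a dimethylamino group (-N(CH3)2) but the nitrogen has H0, not H1.
(C) has a dimethylamino group (-N(CH3)2) but the nitrogen has H0, not H1.
(D) contains an N-methylamino group (-NHCH3), which satisfies every atom and bond constraint.
So the answer is (D).

D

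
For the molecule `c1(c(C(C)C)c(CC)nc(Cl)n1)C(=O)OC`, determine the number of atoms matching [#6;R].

4

Check the 16 heavy atoms by environment: 2× n (aromatic, in 6-ring) → no; 4× c (aromatic, in 6-ring) → match; 7× C (acyclic) → no; 2× O (acyclic) → no; 1× Cl (acyclic) → no.
That gives 4 matching atoms.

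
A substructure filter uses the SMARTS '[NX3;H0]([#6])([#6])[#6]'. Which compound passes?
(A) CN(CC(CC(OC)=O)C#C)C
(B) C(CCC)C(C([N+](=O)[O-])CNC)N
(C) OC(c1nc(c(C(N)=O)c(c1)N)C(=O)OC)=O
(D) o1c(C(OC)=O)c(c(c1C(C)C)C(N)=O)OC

A

[NX3;H0]([#6])([#6])[#6] describes a trivalent nitrogen with no H, bonded to three carbons (a tertiary amine).
(A) contains a dimethylamino group (-N(CH3)2), which satisfies every atom and bond constraint.
(B) has a primary amino group (-NH2) but the nitrogen has H2, not H0 with three carbons.
(C) has a primary amino group (-NH2) but the nitrogen has H2, not H0 with three carbons.
(D) has a primary amide (-C(=O)NH2) but the amide nitrogen has H2 and only one carbon neighbour.
So the answer is (A).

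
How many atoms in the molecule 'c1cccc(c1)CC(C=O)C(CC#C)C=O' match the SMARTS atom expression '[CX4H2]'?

2

Check the 16 heavy atoms by environment: 2× C (H2, X4) → match; 2× C (H1, X4) → no; 1× C (H0, X2) → no; 1× C (H1, X2) → no; 2× C (H1, X3) → no; 2× O (H0, X1) → no; 1× c (aromatic, H0, X3) → no; 5× c (aromatic, H1, X3) → no.
That gives 2 matching atoms.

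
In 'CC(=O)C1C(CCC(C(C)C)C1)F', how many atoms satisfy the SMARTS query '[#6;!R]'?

5

The query [#6;!R] means: carbon not in any ring.
Check the 13 heavy atoms by environment: 6× C (in 6-ring) → no; 5× C (acyclic) → match; 1× O (acyclic) → no; 1× F (acyclic) → no.
That gives 5 matching atoms.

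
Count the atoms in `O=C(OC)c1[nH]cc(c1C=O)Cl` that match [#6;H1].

2

The query [#6;H1] means: any carbon bearing exactly one hydrogen.
Check the 12 heavy atoms by environment: 1× n (aromatic, H1) → no; 3× c (aromatic, H0) → no; 1× c (aromatic, H1) → match; 1× C (H0) → no; 3× O (H0) → no; 1× C (H3) → no; 1× C (H1) → match; 1× Cl (H0) → no.
Summing the matching environments: 1 + 1 = 2 matching atoms.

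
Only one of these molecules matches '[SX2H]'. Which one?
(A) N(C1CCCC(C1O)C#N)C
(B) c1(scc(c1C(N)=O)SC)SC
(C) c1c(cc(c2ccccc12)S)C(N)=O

[SX2H] describes an aliphatic sulfur with two connections, one being H (a thiol).
(A) has a hydroxyl group (-OH) but it is an -OH, not an -SH.
(B) has a methylthio ether (-SCH3) but the sulfur has H0 (bonded to two carbons), not H1.
(C) contains a thiol (-SH), which satisfies every atom and bond constraint.
So the answer is (C).

C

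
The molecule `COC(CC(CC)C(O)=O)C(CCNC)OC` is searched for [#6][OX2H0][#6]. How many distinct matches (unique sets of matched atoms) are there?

[#6][OX2H0][#6] is the SMARTS for an ether: an aliphatic oxygen bridging two carbons with no H on the oxygen.
The molecule carries 2 separate instances of a methoxy ether (-OCH3) meeting every constraint; each maps to a distinct set of atoms, giving 2 matches.

2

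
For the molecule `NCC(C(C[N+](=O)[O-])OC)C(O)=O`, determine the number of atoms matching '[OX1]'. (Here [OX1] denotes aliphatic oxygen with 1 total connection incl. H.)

3

The query [OX1] means: aliphatic oxygen with one total connection — typically a carbonyl =O or an oxide.
Check the 13 heavy atoms by environment: 5× C (X4) → no; 1× C (X3) → no; 2× O (X1) → match; 2× O (X2) → no; 1× N (charge +1, X3) → no; 1× O (charge -1, X1) → match; 1× N (X3) → no.
Summing the matching environments: 2 + 1 = 3 matching atoms.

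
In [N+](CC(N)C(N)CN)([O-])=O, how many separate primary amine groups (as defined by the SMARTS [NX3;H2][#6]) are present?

3

[NX3;H2][#6] is the SMARTS for a primary amine: a trivalent nitrogen with two H attached to carbon.
The molecule carries 3 separate instances of a primary amino group (-NH2) meeting every constraint; each maps to a distinct set of atoms, giving 3 matches.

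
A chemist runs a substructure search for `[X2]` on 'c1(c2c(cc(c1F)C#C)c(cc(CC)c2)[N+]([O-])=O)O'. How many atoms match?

3

The query [X2] means: any atom with exactly two total connections (bonds + H).
Check the 19 heavy atoms by environment: 10× c (aromatic, X3) → no; 1× N (charge +1, X3) → no; 1× O (charge -1, X1) → no; 1× O (X1) → no; 1× F (X1) → no; 1× O (X2) → match; 2× C (X4) → no; 2× C (X2) → match.
Summing the matching environments: 1 + 2 = 3 matching atoms.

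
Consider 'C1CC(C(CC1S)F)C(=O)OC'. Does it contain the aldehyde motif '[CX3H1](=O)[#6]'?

No

The pattern [CX3H1](=O)[#6] describes an sp2 carbon with one H, double-bonded to O and single-bonded to carbon — an aldehyde.
The closest candidate here is a methyl-ester group (-C(=O)OCH3), but the carbonyl carbon has H0, not H1. No other fragment satisfies the full query, so there is no match.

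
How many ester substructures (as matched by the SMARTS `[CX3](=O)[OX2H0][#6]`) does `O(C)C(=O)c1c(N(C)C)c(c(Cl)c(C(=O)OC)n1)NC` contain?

[CX3](=O)[OX2H0][#6] is the SMARTS for an ester: a carbonyl carbon bonded to an oxygen that is itself bonded to carbon (no H on that O).
The molecule carries 2 separate instances of a methyl-ester group (-C(=O)OCH3) meeting every constraint; each maps to a distinct set of atoms, giving 2 matches.

2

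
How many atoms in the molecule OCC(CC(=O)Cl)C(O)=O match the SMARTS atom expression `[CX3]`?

The query [CX3] means: C with X3: aliphatic carbon with exactly 3 total connections.
Check the 10 heavy atoms by environment: 3× C (X4) → no; 2× C (X3) → match; 2× O (X1) → no; 1× Cl (X1) → no; 2× O (X2) → no.
That gives 2 matching atoms.

2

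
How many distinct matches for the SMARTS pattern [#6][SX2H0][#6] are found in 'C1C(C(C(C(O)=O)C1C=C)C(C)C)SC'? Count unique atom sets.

[#6][SX2H0][#6] is the SMARTS for a thioether: an aliphatic sulfur bridging two carbons with no H on the sulfur.
Exactly one fragment in the molecule meets all constraints, giving 1 match.

1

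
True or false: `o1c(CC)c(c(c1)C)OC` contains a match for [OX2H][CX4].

False

The pattern [OX2H][CX4] describes a hydroxyl oxygen bound to an sp3 (X4) carbon — an aliphatic alcohol.
The closest candidate here is a methoxy ether (-OCH3), but the oxygen has H0 (ether), not H1. No other fragment satisfies the full query, so there is no match.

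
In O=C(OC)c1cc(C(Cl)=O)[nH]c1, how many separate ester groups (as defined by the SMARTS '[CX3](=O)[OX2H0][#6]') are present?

[CX3](=O)[OX2H0][#6] is the SMARTS for an ester: a carbonyl carbon bonded to an oxygen that is itself bonded to carbon (no H on that O).
Exactly one fragment in the molecule meets all constraints, giving 1 match.

1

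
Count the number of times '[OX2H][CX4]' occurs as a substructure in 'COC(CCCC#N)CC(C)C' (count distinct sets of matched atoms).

0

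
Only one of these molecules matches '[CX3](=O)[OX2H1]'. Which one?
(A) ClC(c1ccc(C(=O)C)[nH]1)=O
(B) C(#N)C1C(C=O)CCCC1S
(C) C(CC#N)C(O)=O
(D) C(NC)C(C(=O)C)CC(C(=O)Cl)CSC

C

[CX3](=O)[OX2H1] describes an sp2 carbon double-bonded to O and single-bonded to an -OH oxygen (a carboxylic acid).
(A) has an acyl chloride (-C(=O)Cl) but the carbonyl is bonded to Cl, not to an -OH oxygen.
(B) has an aldehyde (-CHO) but there is no singly-bonded oxygen on the carbonyl carbon.
(C) contains a carboxylic acid group (-C(=O)OH), which satisfies every atom and bond constraint.
(D) has an acyl chloride (-C(=O)Cl) but the carbonyl is bonded to Cl, not to an -OH oxygen.
So the answer is (C).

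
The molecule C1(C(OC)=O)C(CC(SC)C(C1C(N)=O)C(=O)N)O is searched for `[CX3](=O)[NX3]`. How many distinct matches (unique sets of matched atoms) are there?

[CX3](=O)[NX3] is the SMARTS for an amide: a carbonyl carbon bonded to a trivalent nitrogen.
The molecule carries 2 separate instances of a primary amide (-C(=O)NH2) meeting every constraint; each maps to a distinct set of atoms, giving 2 matches.

2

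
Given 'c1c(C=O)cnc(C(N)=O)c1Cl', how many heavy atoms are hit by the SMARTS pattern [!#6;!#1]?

Check the 12 heavy atoms by environment: 1× n (aromatic) → match; 5× c (aromatic) → no; 1× Cl → match; 2× C → no; 2× O → match; 1× N → match.
Summing the matching environments: 1 + 1 + 2 + 1 = 5 matching atoms.

5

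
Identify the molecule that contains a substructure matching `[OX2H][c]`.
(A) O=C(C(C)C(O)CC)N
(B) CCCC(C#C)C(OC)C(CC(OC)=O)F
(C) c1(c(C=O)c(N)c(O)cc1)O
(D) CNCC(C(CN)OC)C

C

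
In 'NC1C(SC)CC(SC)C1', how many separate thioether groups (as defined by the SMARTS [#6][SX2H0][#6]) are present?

2

[#6][SX2H0][#6] is the SMARTS for a thioether: an aliphatic sulfur bridging two carbons with no H on the sulfur.
The molecule carries 2 separate instances of a methylthio ether (-SCH3) meeting every constraint; each maps to a distinct set of atoms, giving 2 matches.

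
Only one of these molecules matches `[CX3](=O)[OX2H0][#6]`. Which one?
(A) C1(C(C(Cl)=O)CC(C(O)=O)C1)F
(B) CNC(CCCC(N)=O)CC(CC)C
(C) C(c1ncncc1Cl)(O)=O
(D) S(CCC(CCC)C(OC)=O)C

D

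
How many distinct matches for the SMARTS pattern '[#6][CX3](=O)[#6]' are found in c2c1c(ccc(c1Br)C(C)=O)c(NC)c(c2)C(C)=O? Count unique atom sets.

2

[#6][CX3](=O)[#6] is the SMARTS for a ketone: a carbonyl carbon (no H) flanked by two carbons.
The molecule carries 2 separate instances of an acetyl/ketone group (-C(=O)CH3) meeting every constraint; each maps to a distinct set of atoms, giving 2 matches.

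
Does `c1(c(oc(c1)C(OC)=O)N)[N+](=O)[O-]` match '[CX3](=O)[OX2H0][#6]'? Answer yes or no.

Yes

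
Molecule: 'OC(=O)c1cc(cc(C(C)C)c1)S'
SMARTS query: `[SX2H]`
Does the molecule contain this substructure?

The pattern [SX2H] describes an aliphatic sulfur with two connections, one being H — a thiol.
The molecule carries a thiol (-SH), whose atoms satisfy every constraint of the query, so the pattern matches.

Yes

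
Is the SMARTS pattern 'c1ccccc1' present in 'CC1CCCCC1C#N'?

The pattern c1ccccc1 describes six aromatic carbons in a ring — a benzene ring.
The closest candidate here is a methyl group (-CH3), but no six-membered all-carbon aromatic ring is present. No other fragment satisfies the full query, so there is no match.

No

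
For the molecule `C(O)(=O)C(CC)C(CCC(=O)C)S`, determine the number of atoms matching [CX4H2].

Check the 13 heavy atoms by environment: 3× C (H2, X4) → match; 2× C (H1, X4) → no; 2× C (H3, X4) → no; 2× C (H0, X3) → no; 2× O (H0, X1) → no; 1× O (H1, X2) → no; 1× S (H1, X2) → no.
That gives 3 matching atoms.

3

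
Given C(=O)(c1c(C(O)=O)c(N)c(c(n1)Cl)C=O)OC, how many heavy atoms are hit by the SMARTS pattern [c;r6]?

The query [c;r6] means: aromatic carbon that belongs to a six-membered ring.
Check the 17 heavy atoms by environment: 1× n (aromatic, in 6-ring) → no; 5× c (aromatic, in 6-ring) → match; 4× C (acyclic) → no; 5× O (acyclic) → no; 1× Cl (acyclic) → no; 1× N (acyclic) → no.
That gives 5 matching atoms.

5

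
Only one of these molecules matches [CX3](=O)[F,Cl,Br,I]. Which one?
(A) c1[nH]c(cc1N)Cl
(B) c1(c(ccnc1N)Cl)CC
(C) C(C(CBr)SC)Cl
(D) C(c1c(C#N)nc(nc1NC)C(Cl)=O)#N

[CX3](=O)[F,Cl,Br,I] describes a carbonyl carbon bonded to a halogen (an acyl halide).
(A) has a chloro substituent but the Cl is not on a carbonyl carbon.
(B) has a chloro substituent but the Cl is not on a carbonyl carbon.
(C) has a chloro substituent but the Cl is not on a carbonyl carbon.
(D) contains an acyl chloride (-C(=O)Cl), which satisfies every atom and bond constraint.
So the answer is (D).

D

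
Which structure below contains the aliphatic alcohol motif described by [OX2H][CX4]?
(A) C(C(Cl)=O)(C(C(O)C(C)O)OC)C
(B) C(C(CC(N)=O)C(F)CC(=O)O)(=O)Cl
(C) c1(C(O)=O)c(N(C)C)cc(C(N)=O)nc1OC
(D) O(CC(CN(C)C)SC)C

A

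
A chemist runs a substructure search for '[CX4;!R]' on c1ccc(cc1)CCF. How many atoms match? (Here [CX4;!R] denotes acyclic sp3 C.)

2

The query [CX4;!R] means: aliphatic carbon with four total connections, not in a ring.
Check the 9 heavy atoms by environment: 2× C (X4, acyclic) → match; 6× c (aromatic, X3, in 6-ring) → no; 1× F (X1, acyclic) → no.
That gives 2 matching atoms.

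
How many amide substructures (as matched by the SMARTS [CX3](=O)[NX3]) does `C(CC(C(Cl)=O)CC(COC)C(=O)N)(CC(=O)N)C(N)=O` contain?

3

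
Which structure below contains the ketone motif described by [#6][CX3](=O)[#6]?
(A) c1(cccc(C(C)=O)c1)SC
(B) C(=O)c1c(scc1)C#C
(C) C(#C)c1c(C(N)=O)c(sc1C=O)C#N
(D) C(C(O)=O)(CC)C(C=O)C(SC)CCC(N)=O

A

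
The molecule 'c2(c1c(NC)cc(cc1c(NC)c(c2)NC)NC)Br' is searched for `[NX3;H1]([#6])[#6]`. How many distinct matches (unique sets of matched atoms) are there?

4

[NX3;H1]([#6])[#6] is the SMARTS for a secondary amine: a trivalent nitrogen with one H, bonded to two carbons.
The molecule carries 4 separate instances of an N-methylamino group (-NHCH3) meeting every constraint; each maps to a distinct set of atoms, giving 4 matches.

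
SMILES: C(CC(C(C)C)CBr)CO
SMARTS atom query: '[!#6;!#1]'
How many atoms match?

2

The query [!#6;!#1] means: not carbon and not hydrogen — any heteroatom.
Check the 10 heavy atoms by environment: 8× C → no; 1× Br → match; 1× O → match.
Summing the matching environments: 1 + 1 = 2 matching atoms.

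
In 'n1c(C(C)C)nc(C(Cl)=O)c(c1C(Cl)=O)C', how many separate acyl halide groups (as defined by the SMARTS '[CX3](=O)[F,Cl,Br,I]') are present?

2

[CX3](=O)[F,Cl,Br,I] is the SMARTS for an acyl halide: a carbonyl carbon bonded to a halogen.
The molecule carries 2 separate instances of an acyl chloride (-C(=O)Cl) meeting every constraint; each maps to a distinct set of atoms, giving 2 matches.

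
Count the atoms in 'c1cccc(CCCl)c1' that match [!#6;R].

Check the 9 heavy atoms by environment: 2× C (acyclic) → no; 6× c (aromatic, in 6-ring) → no; 1× Cl (acyclic) → no.
No environment satisfies the query, so 0 matching atoms.

0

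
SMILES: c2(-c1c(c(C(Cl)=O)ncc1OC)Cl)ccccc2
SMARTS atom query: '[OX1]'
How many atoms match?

The query [OX1] means: aliphatic oxygen with one total connection — typically a carbonyl =O or an oxide.
Check the 18 heavy atoms by environment: 1× n (aromatic, X2) → no; 11× c (aromatic, X3) → no; 2× Cl (X1) → no; 1× O (X2) → no; 1× C (X4) → no; 1× C (X3) → no; 1× O (X1) → match.
That gives 1 matching atom.

1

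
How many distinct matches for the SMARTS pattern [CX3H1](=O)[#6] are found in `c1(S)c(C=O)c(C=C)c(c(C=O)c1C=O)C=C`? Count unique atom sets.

[CX3H1](=O)[#6] is the SMARTS for an aldehyde: an sp2 carbon with one H, double-bonded to O and single-bonded to carbon.
The molecule carries 3 separate instances of an aldehyde (-CHO) meeting every constraint; each maps to a distinct set of atoms, giving 3 matches.

3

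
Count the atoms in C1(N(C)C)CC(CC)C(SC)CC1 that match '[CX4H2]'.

The query [CX4H2] means: sp3 carbon (X4) with exactly two hydrogens.
Check the 13 heavy atoms by environment: 4× C (H2, X4) → match; 3× C (H1, X4) → no; 4× C (H3, X4) → no; 1× N (H0, X3) → no; 1× S (H0, X2) → no.
That gives 4 matching atoms.

4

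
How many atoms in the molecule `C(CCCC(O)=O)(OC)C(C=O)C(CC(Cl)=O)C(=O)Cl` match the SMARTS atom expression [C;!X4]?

4

The query [C;!X4] means: aliphatic carbon that does not have four total connections.
Check the 20 heavy atoms by environment: 8× C (X4) → no; 4× C (X3) → match; 4× O (X1) → no; 2× Cl (X1) → no; 2× O (X2) → no.
That gives 4 matching atoms.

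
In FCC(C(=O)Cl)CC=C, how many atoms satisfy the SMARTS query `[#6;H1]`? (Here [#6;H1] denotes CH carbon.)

The query [#6;H1] means: any carbon bearing exactly one hydrogen.
Check the 9 heavy atoms by environment: 3× C (H2) → no; 2× C (H1) → match; 1× C (H0) → no; 1× O (H0) → no; 1× Cl (H0) → no; 1× F (H0) → no.
That gives 2 matching atoms.

2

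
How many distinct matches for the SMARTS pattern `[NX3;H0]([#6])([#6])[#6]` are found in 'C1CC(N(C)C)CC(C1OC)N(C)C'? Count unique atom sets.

2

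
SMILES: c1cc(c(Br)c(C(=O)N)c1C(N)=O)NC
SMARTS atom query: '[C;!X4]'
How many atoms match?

2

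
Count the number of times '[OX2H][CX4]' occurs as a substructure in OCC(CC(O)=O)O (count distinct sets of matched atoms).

[OX2H][CX4] is the SMARTS for an aliphatic alcohol: a hydroxyl oxygen bound to an sp3 (X4) carbon.
The molecule carries 2 separate instances of a hydroxyl group (-OH) meeting every constraint; each maps to a distinct set of atoms, giving 2 matches.

2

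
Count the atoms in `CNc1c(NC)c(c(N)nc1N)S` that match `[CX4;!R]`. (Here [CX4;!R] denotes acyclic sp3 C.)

2

Check the 13 heavy atoms by environment: 1× n (aromatic, X2, in 6-ring) → no; 5× c (aromatic, X3, in 6-ring) → no; 4× N (X3, acyclic) → no; 2× C (X4, acyclic) → match; 1× S (X2, acyclic) → no.
That gives 2 matching atoms.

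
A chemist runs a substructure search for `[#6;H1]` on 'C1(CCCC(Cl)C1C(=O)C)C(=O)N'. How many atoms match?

Check the 13 heavy atoms by environment: 3× C (H1) → match; 3× C (H2) → no; 2× C (H0) → no; 2× O (H0) → no; 1× C (H3) → no; 1× N (H2) → no; 1× Cl (H0) → no.
That gives 3 matching atoms.

3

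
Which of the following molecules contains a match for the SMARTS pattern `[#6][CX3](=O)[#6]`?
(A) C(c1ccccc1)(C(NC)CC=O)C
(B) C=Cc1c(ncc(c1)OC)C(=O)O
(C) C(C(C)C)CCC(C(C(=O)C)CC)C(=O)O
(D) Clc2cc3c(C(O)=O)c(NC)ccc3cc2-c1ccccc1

[#6][CX3](=O)[#6] describes a carbonyl carbon (no H) flanked by two carbons (a ketone).
(A) has an aldehyde (-CHO) but the carbonyl carbon has H1, so it is not flanked by two carbons.
(B) has a carboxylic acid group (-C(=O)OH) but one neighbour of the carbonyl carbon is O, not C.
(C) contains an acetyl/ketone group (-C(=O)CH3), which satisfies every atom and bond constraint.
(D) has a carboxylic acid group (-C(=O)OH) but one neighbour of the carbonyl carbon is O, not C.
So the answer is (C).

C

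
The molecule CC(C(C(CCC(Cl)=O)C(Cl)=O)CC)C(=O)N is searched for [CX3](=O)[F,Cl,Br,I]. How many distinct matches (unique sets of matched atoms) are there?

[CX3](=O)[F,Cl,Br,I] is the SMARTS for an acyl halide: a carbonyl carbon bonded to a halogen.
The molecule carries 2 separate instances of an acyl chloride (-C(=O)Cl) meeting every constraint; each maps to a distinct set of atoms, giving 2 matches.

2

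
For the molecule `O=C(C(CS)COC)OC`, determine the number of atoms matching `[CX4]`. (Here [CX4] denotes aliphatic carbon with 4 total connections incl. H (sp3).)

5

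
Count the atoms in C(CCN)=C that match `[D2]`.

3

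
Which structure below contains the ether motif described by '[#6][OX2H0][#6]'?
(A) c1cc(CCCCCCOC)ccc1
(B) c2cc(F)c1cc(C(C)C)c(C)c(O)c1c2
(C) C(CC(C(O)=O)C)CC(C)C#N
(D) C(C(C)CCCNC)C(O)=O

A

[#6][OX2H0][#6] describes an aliphatic oxygen bridging two carbons with no H on the oxygen (an ether).
(A) contains a methoxy ether (-OCH3), which satisfies every atom and bond constraint.
(B) has a hydroxyl group (-OH) but the oxygen has H1, not H0 bridging two carbons.
(C) has a carboxylic acid group (-C(=O)OH) but the -OH oxygen has H1; the =O is OX1, not OX2.
(D) has a carboxylic acid group (-C(=O)OH) but the -OH oxygen has H1; the =O is OX1, not OX2.
So the answer is (A).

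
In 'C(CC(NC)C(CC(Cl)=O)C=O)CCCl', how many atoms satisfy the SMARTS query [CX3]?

2

The query [CX3] means: C with X3: aliphatic carbon with exactly 3 total connections.
Check the 15 heavy atoms by environment: 8× C (X4) → no; 2× Cl (X1) → no; 2× C (X3) → match; 2× O (X1) → no; 1× N (X3) → no.
That gives 2 matching atoms.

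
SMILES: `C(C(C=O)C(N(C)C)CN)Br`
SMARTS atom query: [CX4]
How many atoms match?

6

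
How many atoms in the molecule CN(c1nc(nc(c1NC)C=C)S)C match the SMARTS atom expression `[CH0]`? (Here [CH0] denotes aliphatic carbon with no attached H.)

0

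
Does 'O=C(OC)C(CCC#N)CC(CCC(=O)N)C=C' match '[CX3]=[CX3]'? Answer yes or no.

The pattern [CX3]=[CX3] describes a non-aromatic C=C double bond between two sp2 carbons — an alkene.
The molecule carries a vinyl group (-CH=CH2), whose atoms satisfy every constraint of the query, so the pattern matches.

Yes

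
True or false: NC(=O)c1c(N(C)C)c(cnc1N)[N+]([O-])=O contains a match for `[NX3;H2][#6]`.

The pattern [NX3;H2][#6] describes a trivalent nitrogen with two H attached to carbon — a primary amine.
The molecule carries a primary amino group (-NH2), whose atoms satisfy every constraint of the query, so the pattern matches.

True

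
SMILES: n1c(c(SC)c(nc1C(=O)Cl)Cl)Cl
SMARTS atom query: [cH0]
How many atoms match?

The query [cH0] means: aromatic carbon with no attached hydrogen (substituted or ring-fusion).
Check the 13 heavy atoms by environment: 2× n (aromatic, H0) → no; 4× c (aromatic, H0) → match; 3× Cl (H0) → no; 1× S (H0) → no; 1× C (H3) → no; 1× C (H0) → no; 1× O (H0) → no.
That gives 4 matching atoms.

4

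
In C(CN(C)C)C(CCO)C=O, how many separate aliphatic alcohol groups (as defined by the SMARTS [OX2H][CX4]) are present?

1

[OX2H][CX4] is the SMARTS for an aliphatic alcohol: a hydroxyl oxygen bound to an sp3 (X4) carbon.
Exactly one fragment in the molecule meets all constraints, giving 1 match.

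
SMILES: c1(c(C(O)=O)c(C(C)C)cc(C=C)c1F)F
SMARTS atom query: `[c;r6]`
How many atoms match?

The query [c;r6] means: aromatic carbon that belongs to a six-membered ring.
Check the 16 heavy atoms by environment: 6× c (aromatic, in 6-ring) → match; 2× F (acyclic) → no; 6× C (acyclic) → no; 2× O (acyclic) → no.
That gives 6 matching atoms.

6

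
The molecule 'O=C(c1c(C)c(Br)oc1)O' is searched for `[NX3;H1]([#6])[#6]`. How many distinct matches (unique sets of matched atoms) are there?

[NX3;H1]([#6])[#6] is the SMARTS for a secondary amine: a trivalent nitrogen with one H, bonded to two carbons.
No fragment in the molecule satisfies every constraint, giving 0 matches.

0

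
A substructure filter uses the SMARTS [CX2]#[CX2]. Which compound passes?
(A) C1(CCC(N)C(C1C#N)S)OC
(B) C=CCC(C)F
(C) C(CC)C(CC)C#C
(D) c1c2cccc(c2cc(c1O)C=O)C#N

[CX2]#[CX2] describes a carbon-carbon triple bond (an alkyne).
(A) has a nitrile (-C#N) but the triple bond is C#N, not C#C.
(B) has a vinyl group (-CH=CH2) but the C=C is a double bond; both carbons are CX3, not CX2.
(C) contains an ethynyl group (-C#CH), which satisfies every atom and bond constraint.
(D) has a nitrile (-C#N) but the triple bond is C#N, not C#C.
So the answer is (C).

C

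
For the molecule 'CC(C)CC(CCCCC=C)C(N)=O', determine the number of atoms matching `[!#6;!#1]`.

2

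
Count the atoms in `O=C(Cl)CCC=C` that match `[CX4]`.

2

Check the 7 heavy atoms by environment: 2× C (X4) → match; 3× C (X3) → no; 1× O (X1) → no; 1× Cl (X1) → no.
That gives 2 matching atoms.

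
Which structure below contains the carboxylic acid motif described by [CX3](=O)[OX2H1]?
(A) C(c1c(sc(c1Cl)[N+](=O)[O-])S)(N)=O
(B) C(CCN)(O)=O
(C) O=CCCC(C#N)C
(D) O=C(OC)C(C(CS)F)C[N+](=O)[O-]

B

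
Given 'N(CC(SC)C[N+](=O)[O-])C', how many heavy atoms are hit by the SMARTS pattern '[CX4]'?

The query [CX4] means: C with X4: aliphatic carbon with exactly 4 total connections (bonds + H).
Check the 10 heavy atoms by environment: 5× C (X4) → match; 1× N (charge +1, X3) → no; 1× O (charge -1, X1) → no; 1× O (X1) → no; 1× S (X2) → no; 1× N (X3) → no.
That gives 5 matching atoms.

5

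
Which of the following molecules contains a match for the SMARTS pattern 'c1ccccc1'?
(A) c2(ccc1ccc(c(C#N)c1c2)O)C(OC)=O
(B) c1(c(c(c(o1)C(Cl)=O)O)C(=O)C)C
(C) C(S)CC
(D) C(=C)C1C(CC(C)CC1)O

c1ccccc1 describes six aromatic carbons in a ring (a benzene ring).
(A) contains the required atom environment, so the pattern matches.
(B) has a methyl group (-CH3) but no six-membered all-carbon aromatic ring is present.
(C) has a methyl group (-CH3) but no six-membered all-carbon aromatic ring is present.
(D) has a methyl group (-CH3) but no six-membered all-carbon aromatic ring is present.
So the answer is (A).

A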